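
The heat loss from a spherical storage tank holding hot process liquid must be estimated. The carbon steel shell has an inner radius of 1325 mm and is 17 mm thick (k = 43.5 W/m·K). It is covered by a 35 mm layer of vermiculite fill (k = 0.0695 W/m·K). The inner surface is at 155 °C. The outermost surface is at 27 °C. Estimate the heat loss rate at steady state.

Q ≈ 5900 W

Radial (spherical) resistances in series:
R_carbon steel shell = (1/1.325 − 1/1.342)/(4π×43.5) = 1.749×10^-5 K/W
R_vermiculite fill = (1/1.342 − 1/1.377)/(4π×0.0695) = 0.02169 K/W
R_total = 0.0217 K/W
Q = ΔT/R_total = 128/0.0217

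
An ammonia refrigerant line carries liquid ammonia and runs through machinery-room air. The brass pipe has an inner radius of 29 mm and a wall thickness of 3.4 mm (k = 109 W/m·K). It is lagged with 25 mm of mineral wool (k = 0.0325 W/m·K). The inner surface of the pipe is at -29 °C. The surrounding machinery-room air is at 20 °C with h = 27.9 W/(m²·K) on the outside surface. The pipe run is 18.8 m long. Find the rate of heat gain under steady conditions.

Q ≈ 318 W

For a radial system each layer contributes R = ln(r_out/r_in)/(2πkL); films add R = 1/(hA).
R_brass pipe wall = ln(32.4/29)/(2π×109×18.8) = 8.61×10^-6 K/W
R_mineral wool = ln(57.4/32.4)/(2π×0.0325×18.8) = 0.149 K/W
R_outer film = 1/(h_o·2πr_oL) = 1/(27.9×2π×0.0574×18.8) = 0.005286 K/W
R_total = 0.1543 K/W
Q = ΔT/R_total = 49/0.1543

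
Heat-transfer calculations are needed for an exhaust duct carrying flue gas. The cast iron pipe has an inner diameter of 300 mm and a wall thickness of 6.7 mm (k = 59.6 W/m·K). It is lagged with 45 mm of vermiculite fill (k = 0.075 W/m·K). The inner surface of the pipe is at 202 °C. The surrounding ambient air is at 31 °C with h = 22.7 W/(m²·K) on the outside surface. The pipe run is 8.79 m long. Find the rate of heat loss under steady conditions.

Cylindrical conduction, so R = ln(r₂/r₁)/(2πkL) per layer, in series:
R_cast iron pipe wall = ln(156.7/150)/(2π×59.6×8.79) = 1.328×10^-5 K/W
R_vermiculite fill = ln(201.7/156.7)/(2π×0.075×8.79) = 0.06095 K/W
R_outer film = 1/(h_o·2πr_oL) = 1/(22.7×2π×0.2017×8.79) = 0.003955 K/W
R_total = 0.06491 K/W
Q = ΔT/R_total = 171/0.06491

Q ≈ 2630 W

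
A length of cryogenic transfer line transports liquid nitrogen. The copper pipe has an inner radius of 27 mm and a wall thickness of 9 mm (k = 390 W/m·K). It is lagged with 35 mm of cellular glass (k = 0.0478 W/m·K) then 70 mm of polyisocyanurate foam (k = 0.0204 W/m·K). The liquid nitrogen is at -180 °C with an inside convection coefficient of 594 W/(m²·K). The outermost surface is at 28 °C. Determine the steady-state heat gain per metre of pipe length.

Per-layer cylindrical resistances, series-summed:
R_inner film = 1/(h_i·2πr₁L) = 1/(594×2π×0.027×1) = 0.009924 K/W
R_copper pipe wall = ln(36/27)/(2π×390×1) = 1.174×10^-4 K/W
R_cellular glass = ln(71/36)/(2π×0.0478×1) = 2.261 K/W
R_polyisocyanurate foam = ln(141/71)/(2π×0.0204×1) = 5.353 K/W
R_total = 7.624 K/W
Q = ΔT/R_total = 208/7.624

q′ ≈ 27.3 W/m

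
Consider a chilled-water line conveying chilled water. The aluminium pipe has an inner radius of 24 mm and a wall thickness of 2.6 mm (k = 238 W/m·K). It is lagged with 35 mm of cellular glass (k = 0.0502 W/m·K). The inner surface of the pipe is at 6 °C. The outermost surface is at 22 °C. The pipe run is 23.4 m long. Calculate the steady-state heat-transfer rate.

Q ≈ 141 W

Per-layer cylindrical resistances, series-summed:
R_aluminium pipe wall = ln(26.6/24)/(2π×238×23.4) = 2.939×10^-6 K/W
R_cellular glass = ln(61.6/26.6)/(2π×0.0502×23.4) = 0.1138 K/W
R_total = 0.1138 K/W
Q = ΔT/R_total = 16/0.1138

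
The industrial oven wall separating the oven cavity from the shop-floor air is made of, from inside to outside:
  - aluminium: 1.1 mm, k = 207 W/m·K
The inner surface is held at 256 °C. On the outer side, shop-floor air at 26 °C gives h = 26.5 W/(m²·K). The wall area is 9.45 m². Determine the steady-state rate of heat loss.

Q ≈ 57600 W

Model the wall as resistances in series:
R_aluminium = L/(kA) = 0.0011/(207×9.45) = 5.623×10^-7 K/W
R_outer film = 1/(h_o·A) = 1/(26.5×9.45) = 0.003993 K/W
R_total = 0.003994 K/W
Q = ΔT / R_total = 230 / 0.003994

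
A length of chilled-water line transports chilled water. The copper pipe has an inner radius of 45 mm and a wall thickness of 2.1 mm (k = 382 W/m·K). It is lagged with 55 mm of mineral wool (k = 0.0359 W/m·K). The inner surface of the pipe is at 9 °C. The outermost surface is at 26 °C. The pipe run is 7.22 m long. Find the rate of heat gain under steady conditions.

Q ≈ 35.8 W

Treating each annulus and film as a series resistance:
R_copper pipe wall = ln(47.1/45)/(2π×382×7.22) = 2.632×10^-6 K/W
R_mineral wool = ln(102.1/47.1)/(2π×0.0359×7.22) = 0.4751 K/W
R_total = 0.4751 K/W
Q = ΔT/R_total = 17/0.4751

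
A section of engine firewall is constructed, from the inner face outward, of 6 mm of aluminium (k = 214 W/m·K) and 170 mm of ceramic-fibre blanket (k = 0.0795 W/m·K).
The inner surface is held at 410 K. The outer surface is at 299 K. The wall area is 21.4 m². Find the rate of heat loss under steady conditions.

Using the resistance-network approach (series):
R_aluminium = L/(kA) = 0.006/(214×21.4) = 1.31×10^-6 K/W
R_ceramic-fibre blanket = L/(kA) = 0.17/(0.0795×21.4) = 0.09992 K/W
R_total = 0.09992 K/W
Q = ΔT / R_total = 111 / 0.09992

Q ≈ 1110 W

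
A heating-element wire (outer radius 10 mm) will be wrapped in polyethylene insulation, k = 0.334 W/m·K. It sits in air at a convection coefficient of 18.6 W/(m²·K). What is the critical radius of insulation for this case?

For a cylinder r_cr = k/h = 0.334/18.6
r_cr = 18 mm; since the bare radius (10 mm) is below r_cr, adding a thin layer of insulation will *increase* heat loss.

r_cr ≈ 18 mm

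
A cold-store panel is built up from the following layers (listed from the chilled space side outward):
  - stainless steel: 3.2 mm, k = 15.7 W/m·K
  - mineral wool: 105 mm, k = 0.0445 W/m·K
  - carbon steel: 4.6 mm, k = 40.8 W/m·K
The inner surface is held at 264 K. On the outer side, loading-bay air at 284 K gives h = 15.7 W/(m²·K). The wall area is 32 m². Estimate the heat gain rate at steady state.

Q ≈ 264 W

Using the resistance-network approach (series):
R_stainless steel = L/(kA) = 0.0032/(15.7×32) = 6.369×10^-6 K/W
R_mineral wool = L/(kA) = 0.105/(0.0445×32) = 0.07374 K/W
R_carbon steel = L/(kA) = 0.0046/(40.8×32) = 3.523×10^-6 K/W
R_outer film = 1/(h_o·A) = 1/(15.7×32) = 0.00199 K/W
R_total = 0.07574 K/W
Q = ΔT / R_total = 20 / 0.07574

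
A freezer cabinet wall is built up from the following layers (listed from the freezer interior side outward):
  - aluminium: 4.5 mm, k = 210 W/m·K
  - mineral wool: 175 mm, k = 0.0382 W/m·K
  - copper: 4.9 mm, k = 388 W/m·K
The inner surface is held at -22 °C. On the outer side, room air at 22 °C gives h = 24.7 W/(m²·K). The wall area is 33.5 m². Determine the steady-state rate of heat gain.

Q ≈ 319 W

Treating each layer as a thermal resistance in series:
R_aluminium = L/(kA) = 0.0045/(210×33.5) = 6.397×10^-7 K/W
R_mineral wool = L/(kA) = 0.175/(0.0382×33.5) = 0.1368 K/W
R_copper = L/(kA) = 0.0049/(388×33.5) = 3.77×10^-7 K/W
R_outer film = 1/(h_o·A) = 1/(24.7×33.5) = 0.001209 K/W
R_total = 0.138 K/W
Q = ΔT / R_total = 44 / 0.138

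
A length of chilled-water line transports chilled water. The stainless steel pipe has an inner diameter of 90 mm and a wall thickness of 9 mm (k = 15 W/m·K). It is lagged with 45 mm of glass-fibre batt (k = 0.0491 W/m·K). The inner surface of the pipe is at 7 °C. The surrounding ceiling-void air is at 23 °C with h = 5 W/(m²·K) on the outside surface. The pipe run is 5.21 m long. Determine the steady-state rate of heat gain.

Cylindrical conduction, so R = ln(r₂/r₁)/(2πkL) per layer, in series:
R_stainless steel pipe wall = ln(54/45)/(2π×15×5.21) = 3.713×10^-4 K/W
R_glass-fibre batt = ln(99/54)/(2π×0.0491×5.21) = 0.3771 K/W
R_outer film = 1/(h_o·2πr_oL) = 1/(5×2π×0.099×5.21) = 0.06171 K/W
R_total = 0.4392 K/W
Q = ΔT/R_total = 16/0.4392

Q ≈ 36.4 W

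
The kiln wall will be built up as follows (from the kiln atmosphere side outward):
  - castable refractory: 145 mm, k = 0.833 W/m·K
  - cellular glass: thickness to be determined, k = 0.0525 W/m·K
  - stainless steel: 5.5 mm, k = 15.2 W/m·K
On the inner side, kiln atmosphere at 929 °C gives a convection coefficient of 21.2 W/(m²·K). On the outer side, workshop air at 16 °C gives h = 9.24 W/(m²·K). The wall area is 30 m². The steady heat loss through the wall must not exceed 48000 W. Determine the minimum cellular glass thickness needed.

L ≈ 12.6 mm

Treating each layer as a thermal resistance in series:
R_inner film = 1/(h_i·A) = 1/(21.2×30) = 0.001572 K/W
R_castable refractory = L/(kA) = 0.145/(0.833×30) = 0.005802 K/W
R_stainless steel = L/(kA) = 0.0055/(15.2×30) = 1.206×10^-5 K/W
R_outer film = 1/(h_o·A) = 1/(9.24×30) = 0.003608 K/W
Sum of the known resistances R_other = 0.01099 K/W
Required total resistance R_tot = ΔT/Q_allow = 913/48000 = 0.01902 K/W
R_cellular glass = R_tot − R_other = 0.008027 K/W
L = R·k·A = 0.008027×0.0525×30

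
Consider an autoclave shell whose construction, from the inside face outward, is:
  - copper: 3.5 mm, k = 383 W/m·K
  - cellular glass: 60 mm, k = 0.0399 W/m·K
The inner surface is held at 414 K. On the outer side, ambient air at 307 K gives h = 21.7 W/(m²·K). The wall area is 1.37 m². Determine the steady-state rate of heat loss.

Thermal resistances in series:
R_copper = L/(kA) = 0.0035/(383×1.37) = 6.67×10^-6 K/W
R_cellular glass = L/(kA) = 0.06/(0.0399×1.37) = 1.098 K/W
R_outer film = 1/(h_o·A) = 1/(21.7×1.37) = 0.03364 K/W
R_total = 1.131 K/W
Q = ΔT / R_total = 107 / 1.131

Q ≈ 94.6 W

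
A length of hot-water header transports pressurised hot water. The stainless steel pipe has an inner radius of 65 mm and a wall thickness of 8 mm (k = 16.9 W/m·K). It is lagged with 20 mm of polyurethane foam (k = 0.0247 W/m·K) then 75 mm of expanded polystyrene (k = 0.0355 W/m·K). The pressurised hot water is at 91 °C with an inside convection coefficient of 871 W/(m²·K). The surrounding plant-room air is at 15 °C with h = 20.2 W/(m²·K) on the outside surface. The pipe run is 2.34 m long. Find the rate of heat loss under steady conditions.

Q ≈ 41.7 W

Treating each annulus and film as a series resistance:
R_inner film = 1/(h_i·2πr₁L) = 1/(871×2π×0.065×2.34) = 0.001201 K/W
R_stainless steel pipe wall = ln(73/65)/(2π×16.9×2.34) = 4.671×10^-4 K/W
R_polyurethane foam = ln(93/73)/(2π×0.0247×2.34) = 0.6668 K/W
R_expanded polystyrene = ln(168/93)/(2π×0.0355×2.34) = 1.133 K/W
R_outer film = 1/(h_o·2πr_oL) = 1/(20.2×2π×0.168×2.34) = 0.02004 K/W
R_total = 1.821 K/W
Q = ΔT/R_total = 76/1.821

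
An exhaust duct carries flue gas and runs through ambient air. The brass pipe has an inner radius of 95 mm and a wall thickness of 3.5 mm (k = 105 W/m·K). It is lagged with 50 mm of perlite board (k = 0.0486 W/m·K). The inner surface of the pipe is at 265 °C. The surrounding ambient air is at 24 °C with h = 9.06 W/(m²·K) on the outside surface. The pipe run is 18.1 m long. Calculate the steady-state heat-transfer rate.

Q ≈ 2980 W

Treating each annulus and film as a series resistance:
R_brass pipe wall = ln(98.5/95)/(2π×105×18.1) = 3.03×10^-6 K/W
R_perlite board = ln(148.5/98.5)/(2π×0.0486×18.1) = 0.07428 K/W
R_outer film = 1/(h_o·2πr_oL) = 1/(9.06×2π×0.1485×18.1) = 0.006536 K/W
R_total = 0.08081 K/W
Q = ΔT/R_total = 241/0.08081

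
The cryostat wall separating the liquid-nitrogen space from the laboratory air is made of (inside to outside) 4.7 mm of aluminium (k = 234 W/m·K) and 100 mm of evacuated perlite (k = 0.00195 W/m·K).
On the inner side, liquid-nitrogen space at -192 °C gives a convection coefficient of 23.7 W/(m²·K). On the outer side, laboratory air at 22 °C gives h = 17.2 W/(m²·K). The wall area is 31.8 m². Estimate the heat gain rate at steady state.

Using the resistance-network approach (series):
R_inner film = 1/(h_i·A) = 1/(23.7×31.8) = 0.001327 K/W
R_aluminium = L/(kA) = 0.0047/(234×31.8) = 6.316×10^-7 K/W
R_evacuated perlite = L/(kA) = 0.1/(0.00195×31.8) = 1.613 K/W
R_outer film = 1/(h_o·A) = 1/(17.2×31.8) = 0.001828 K/W
R_total = 1.616 K/W
Q = ΔT / R_total = 214 / 1.616

Q ≈ 132 W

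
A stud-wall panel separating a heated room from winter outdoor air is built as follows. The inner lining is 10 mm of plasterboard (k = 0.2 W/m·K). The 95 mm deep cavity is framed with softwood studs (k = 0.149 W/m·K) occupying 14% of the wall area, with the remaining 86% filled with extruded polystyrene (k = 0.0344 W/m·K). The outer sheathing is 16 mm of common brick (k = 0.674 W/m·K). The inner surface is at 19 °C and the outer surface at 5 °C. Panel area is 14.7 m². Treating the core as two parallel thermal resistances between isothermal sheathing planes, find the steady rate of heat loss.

Q ≈ 105 W

Sheathing layers in series; stud and cavity paths in parallel between them.
R_inner = 0.01/(0.2×14.7) = 0.003401 K/W
R_stud  = 0.095/(0.149×0.14×14.7) = 0.3098 K/W
R_cav   = 0.095/(0.0344×0.86×14.7) = 0.2184 K/W
1/R_core = 1/R_stud + 1/R_cav → R_core = 0.1281 K/W
R_outer = 0.016/(0.674×14.7) = 0.001615 K/W
R_total = 0.1331 K/W
Q = ΔT/R_total = 14/0.1331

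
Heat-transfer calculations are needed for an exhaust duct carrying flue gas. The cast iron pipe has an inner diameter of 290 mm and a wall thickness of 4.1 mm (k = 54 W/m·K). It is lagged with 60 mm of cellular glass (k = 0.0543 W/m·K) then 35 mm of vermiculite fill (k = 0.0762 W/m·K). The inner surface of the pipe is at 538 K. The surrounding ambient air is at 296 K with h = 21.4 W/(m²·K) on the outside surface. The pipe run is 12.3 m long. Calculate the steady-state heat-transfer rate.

Q ≈ 2210 W

Treating each annulus and film as a series resistance:
R_cast iron pipe wall = ln(149.1/145)/(2π×54×12.3) = 6.681×10^-6 K/W
R_cellular glass = ln(209.1/149.1)/(2π×0.0543×12.3) = 0.08059 K/W
R_vermiculite fill = ln(244.1/209.1)/(2π×0.0762×12.3) = 0.02628 K/W
R_outer film = 1/(h_o·2πr_oL) = 1/(21.4×2π×0.2441×12.3) = 0.002477 K/W
R_total = 0.1094 K/W
Q = ΔT/R_total = 242/0.1094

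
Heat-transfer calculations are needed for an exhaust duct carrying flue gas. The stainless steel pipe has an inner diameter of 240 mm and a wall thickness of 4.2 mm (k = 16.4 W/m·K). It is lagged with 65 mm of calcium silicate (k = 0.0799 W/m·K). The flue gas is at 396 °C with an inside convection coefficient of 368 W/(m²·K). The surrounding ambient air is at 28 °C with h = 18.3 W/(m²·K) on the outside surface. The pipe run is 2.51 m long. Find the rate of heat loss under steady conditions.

Q ≈ 1040 W

For a radial system each layer contributes R = ln(r_out/r_in)/(2πkL); films add R = 1/(hA).
R_inner film = 1/(h_i·2πr₁L) = 1/(368×2π×0.12×2.51) = 0.001436 K/W
R_stainless steel pipe wall = ln(124.2/120)/(2π×16.4×2.51) = 1.33×10^-4 K/W
R_calcium silicate = ln(189.2/124.2)/(2π×0.0799×2.51) = 0.334 K/W
R_outer film = 1/(h_o·2πr_oL) = 1/(18.3×2π×0.1892×2.51) = 0.01831 K/W
R_total = 0.3539 K/W
Q = ΔT/R_total = 368/0.3539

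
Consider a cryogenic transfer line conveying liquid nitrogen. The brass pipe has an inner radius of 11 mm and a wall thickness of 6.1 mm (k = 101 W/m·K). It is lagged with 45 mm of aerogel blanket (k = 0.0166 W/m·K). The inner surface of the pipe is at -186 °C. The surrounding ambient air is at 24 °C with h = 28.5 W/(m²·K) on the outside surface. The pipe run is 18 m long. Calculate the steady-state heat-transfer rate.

Radial resistances (cylindrical: R_cond = ln(r_o/r_i)/(2πkL), R_conv = 1/(h·2πrL)):
R_brass pipe wall = ln(17.1/11)/(2π×101×18) = 3.862×10^-5 K/W
R_aerogel blanket = ln(62.1/17.1)/(2π×0.0166×18) = 0.6869 K/W
R_outer film = 1/(h_o·2πr_oL) = 1/(28.5×2π×0.0621×18) = 0.004996 K/W
R_total = 0.692 K/W
Q = ΔT/R_total = 210/0.692

Q ≈ 303 W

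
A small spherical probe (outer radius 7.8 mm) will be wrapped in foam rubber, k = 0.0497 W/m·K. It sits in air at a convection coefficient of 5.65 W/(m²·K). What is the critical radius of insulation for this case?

For a sphere r_cr = 2k/h = 2×0.0497/5.65
r_cr = 17.6 mm; since the bare radius (7.8 mm) is below r_cr, adding a thin layer of insulation will *increase* heat loss.

r_cr ≈ 17.6 mm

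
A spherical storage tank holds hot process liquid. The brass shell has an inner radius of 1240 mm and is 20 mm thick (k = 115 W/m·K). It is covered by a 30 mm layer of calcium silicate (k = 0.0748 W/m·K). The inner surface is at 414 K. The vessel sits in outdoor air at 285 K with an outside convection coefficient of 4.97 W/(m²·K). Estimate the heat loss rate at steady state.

Q ≈ 4410 W

Spherical conduction: R = (1/r_in − 1/r_out)/(4πk) per layer; series-sum.
R_brass shell = (1/1.24 − 1/1.26)/(4π×115) = 8.858×10^-6 K/W
R_calcium silicate = (1/1.26 − 1/1.29)/(4π×0.0748) = 0.01964 K/W
R_outer film = 1/(h·4πr_o²) = 1/(4.97×4π×1.29²) = 0.009622 K/W
R_total = 0.02927 K/W
Q = ΔT/R_total = 129/0.02927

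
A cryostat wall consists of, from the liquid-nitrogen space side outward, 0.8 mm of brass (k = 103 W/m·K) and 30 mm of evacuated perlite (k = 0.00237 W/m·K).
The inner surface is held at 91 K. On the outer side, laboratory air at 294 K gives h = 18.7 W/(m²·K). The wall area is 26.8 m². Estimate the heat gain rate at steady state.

Q ≈ 428 W

Using the resistance-network approach (series):
R_brass = L/(kA) = 0.0008/(103×26.8) = 2.898×10^-7 K/W
R_evacuated perlite = L/(kA) = 0.03/(0.00237×26.8) = 0.4723 K/W
R_outer film = 1/(h_o·A) = 1/(18.7×26.8) = 0.001995 K/W
R_total = 0.4743 K/W
Q = ΔT / R_total = 203 / 0.4743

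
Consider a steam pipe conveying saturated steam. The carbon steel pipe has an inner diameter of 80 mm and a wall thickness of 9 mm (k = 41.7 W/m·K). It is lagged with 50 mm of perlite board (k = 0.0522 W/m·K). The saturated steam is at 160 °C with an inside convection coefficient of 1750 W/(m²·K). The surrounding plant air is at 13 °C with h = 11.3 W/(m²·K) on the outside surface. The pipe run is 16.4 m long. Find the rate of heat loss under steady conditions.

Cylindrical conduction, so R = ln(r₂/r₁)/(2πkL) per layer, in series:
R_inner film = 1/(h_i·2πr₁L) = 1/(1750×2π×0.04×16.4) = 1.386×10^-4 K/W
R_carbon steel pipe wall = ln(49/40)/(2π×41.7×16.4) = 4.723×10^-5 K/W
R_perlite board = ln(99/49)/(2π×0.0522×16.4) = 0.1308 K/W
R_outer film = 1/(h_o·2πr_oL) = 1/(11.3×2π×0.099×16.4) = 0.008675 K/W
R_total = 0.1396 K/W
Q = ΔT/R_total = 147/0.1396

Q ≈ 1050 W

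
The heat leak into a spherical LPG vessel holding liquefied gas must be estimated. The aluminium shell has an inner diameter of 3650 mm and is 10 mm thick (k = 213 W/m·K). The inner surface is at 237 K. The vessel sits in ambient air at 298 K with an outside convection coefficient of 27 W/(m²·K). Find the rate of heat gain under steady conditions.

Radial (spherical) resistances in series:
R_aluminium shell = (1/1.825 − 1/1.835)/(4π×213) = 1.116×10^-6 K/W
R_outer film = 1/(h·4πr_o²) = 1/(27×4π×1.835²) = 8.753×10^-4 K/W
R_total = 8.764×10^-4 K/W
Q = ΔT/R_total = 61/8.764×10^-4

Q ≈ 69600 W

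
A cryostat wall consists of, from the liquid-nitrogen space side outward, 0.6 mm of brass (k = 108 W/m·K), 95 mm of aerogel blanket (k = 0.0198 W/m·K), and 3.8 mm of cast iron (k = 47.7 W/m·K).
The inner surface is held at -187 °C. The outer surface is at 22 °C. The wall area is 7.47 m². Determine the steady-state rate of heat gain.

Series thermal resistances:
R_brass = L/(kA) = 0.0006/(108×7.47) = 7.437×10^-7 K/W
R_aerogel blanket = L/(kA) = 0.095/(0.0198×7.47) = 0.6423 K/W
R_cast iron = L/(kA) = 0.0038/(47.7×7.47) = 1.066×10^-5 K/W
R_total = 0.6423 K/W
Q = ΔT / R_total = 209 / 0.6423

Q ≈ 325 W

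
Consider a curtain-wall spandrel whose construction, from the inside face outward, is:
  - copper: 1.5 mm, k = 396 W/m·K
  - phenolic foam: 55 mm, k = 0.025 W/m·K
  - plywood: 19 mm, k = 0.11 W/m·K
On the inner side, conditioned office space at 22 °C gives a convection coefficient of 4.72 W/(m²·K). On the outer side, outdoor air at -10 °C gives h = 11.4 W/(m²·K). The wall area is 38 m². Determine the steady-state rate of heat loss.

Series thermal resistances:
R_inner film = 1/(h_i·A) = 1/(4.72×38) = 0.005575 K/W
R_copper = L/(kA) = 0.0015/(396×38) = 9.968×10^-8 K/W
R_phenolic foam = L/(kA) = 0.055/(0.025×38) = 0.05789 K/W
R_plywood = L/(kA) = 0.019/(0.11×38) = 0.004545 K/W
R_outer film = 1/(h_o·A) = 1/(11.4×38) = 0.002308 K/W
R_total = 0.07032 K/W
Q = ΔT / R_total = 32 / 0.07032

Q ≈ 455 W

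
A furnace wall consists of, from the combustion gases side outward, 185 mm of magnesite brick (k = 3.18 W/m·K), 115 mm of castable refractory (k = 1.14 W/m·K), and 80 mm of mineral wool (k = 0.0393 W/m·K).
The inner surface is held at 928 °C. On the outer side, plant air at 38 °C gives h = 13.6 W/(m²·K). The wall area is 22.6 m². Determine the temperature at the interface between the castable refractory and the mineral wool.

T ≈ 866 °C

Using the resistance-network approach (series):
R_magnesite brick = L/(kA) = 0.185/(3.18×22.6) = 0.002574 K/W
R_castable refractory = L/(kA) = 0.115/(1.14×22.6) = 0.004464 K/W
R_mineral wool = L/(kA) = 0.08/(0.0393×22.6) = 0.09007 K/W
R_outer film = 1/(h_o·A) = 1/(13.6×22.6) = 0.003254 K/W
R_total = 0.1004 K/W;  Q = ΔT/R_total = 890/0.1004 = 8868 W
T_interface = T_inner − Q·ΣR(inner→interface) = 928 − 8870×0.007038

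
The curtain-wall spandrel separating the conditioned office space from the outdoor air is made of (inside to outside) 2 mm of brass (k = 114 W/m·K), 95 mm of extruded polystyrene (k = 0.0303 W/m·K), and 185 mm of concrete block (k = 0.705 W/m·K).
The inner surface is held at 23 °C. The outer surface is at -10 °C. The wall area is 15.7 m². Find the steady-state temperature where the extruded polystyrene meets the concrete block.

Series thermal resistances:
R_brass = L/(kA) = 0.002/(114×15.7) = 1.117×10^-6 K/W
R_extruded polystyrene = L/(kA) = 0.095/(0.0303×15.7) = 0.1997 K/W
R_concrete block = L/(kA) = 0.185/(0.705×15.7) = 0.01671 K/W
R_total = 0.2164 K/W;  Q = ΔT/R_total = 33/0.2164 = 152.5 W
T_interface = T_inner − Q·ΣR(inner→interface) = 23 − 152×0.1997

T ≈ -7.45 °C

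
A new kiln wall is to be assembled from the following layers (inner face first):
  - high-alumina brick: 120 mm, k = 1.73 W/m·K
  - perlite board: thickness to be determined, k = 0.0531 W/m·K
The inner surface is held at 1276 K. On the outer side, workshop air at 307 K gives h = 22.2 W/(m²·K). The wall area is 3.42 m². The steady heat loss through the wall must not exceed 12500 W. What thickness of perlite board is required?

Treating each layer as a thermal resistance in series:
R_high-alumina brick = L/(kA) = 0.12/(1.73×3.42) = 0.02028 K/W
R_outer film = 1/(h_o·A) = 1/(22.2×3.42) = 0.01317 K/W
Sum of the known resistances R_other = 0.03345 K/W
Required total resistance R_tot = ΔT/Q_allow = 969/12500 = 0.07752 K/W
R_perlite board = R_tot − R_other = 0.04407 K/W
L = R·k·A = 0.04407×0.0531×3.42

L ≈ 8 mm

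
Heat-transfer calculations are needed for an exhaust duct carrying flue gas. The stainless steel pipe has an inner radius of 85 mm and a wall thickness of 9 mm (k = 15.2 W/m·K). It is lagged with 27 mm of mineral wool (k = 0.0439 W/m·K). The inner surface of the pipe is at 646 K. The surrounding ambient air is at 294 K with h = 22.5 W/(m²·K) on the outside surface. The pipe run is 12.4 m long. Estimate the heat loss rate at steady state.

Radial resistances (cylindrical: R_cond = ln(r_o/r_i)/(2πkL), R_conv = 1/(h·2πrL)):
R_stainless steel pipe wall = ln(94/85)/(2π×15.2×12.4) = 8.498×10^-5 K/W
R_mineral wool = ln(121/94)/(2π×0.0439×12.4) = 0.07382 K/W
R_outer film = 1/(h_o·2πr_oL) = 1/(22.5×2π×0.121×12.4) = 0.004714 K/W
R_total = 0.07862 K/W
Q = ΔT/R_total = 352/0.07862

Q ≈ 4480 W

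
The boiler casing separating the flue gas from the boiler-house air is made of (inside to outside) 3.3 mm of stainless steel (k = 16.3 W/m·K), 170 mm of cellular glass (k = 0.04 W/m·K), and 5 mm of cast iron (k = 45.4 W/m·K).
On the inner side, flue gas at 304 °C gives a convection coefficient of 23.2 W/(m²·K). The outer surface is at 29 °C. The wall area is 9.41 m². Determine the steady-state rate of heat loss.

Q ≈ 603 W

Thermal resistances in series:
R_inner film = 1/(h_i·A) = 1/(23.2×9.41) = 0.004581 K/W
R_stainless steel = L/(kA) = 0.0033/(16.3×9.41) = 2.151×10^-5 K/W
R_cellular glass = L/(kA) = 0.17/(0.04×9.41) = 0.4516 K/W
R_cast iron = L/(kA) = 0.005/(45.4×9.41) = 1.17×10^-5 K/W
R_total = 0.4563 K/W
Q = ΔT / R_total = 275 / 0.4563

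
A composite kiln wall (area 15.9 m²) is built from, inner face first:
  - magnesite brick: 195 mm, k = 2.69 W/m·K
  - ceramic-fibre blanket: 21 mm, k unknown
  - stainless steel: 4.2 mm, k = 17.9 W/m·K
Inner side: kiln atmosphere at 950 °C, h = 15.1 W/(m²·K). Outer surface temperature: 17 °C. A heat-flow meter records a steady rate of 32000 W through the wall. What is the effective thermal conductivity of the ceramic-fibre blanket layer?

Series thermal resistances:
R_inner film = 1/(h_i·A) = 1/(15.1×15.9) = 0.004165 K/W
R_magnesite brick = L/(kA) = 0.195/(2.69×15.9) = 0.004559 K/W
R_stainless steel = L/(kA) = 0.0042/(17.9×15.9) = 1.476×10^-5 K/W
Sum of known resistances R_other = 0.008739 K/W
Total R = ΔT/Q = 933/32000 = 0.02916 K/W
R_ceramic-fibre blanket = R_total − R_other = 0.02042 K/W
k = L/(R·A) = 0.021/(0.02042×15.9)

k ≈ 0.0647 W/(m·K)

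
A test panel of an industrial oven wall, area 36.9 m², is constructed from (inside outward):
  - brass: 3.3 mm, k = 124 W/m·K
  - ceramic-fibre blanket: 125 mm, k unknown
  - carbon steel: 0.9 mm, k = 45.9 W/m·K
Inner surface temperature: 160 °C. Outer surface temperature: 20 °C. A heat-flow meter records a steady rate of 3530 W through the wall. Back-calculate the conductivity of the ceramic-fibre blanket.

k ≈ 0.0854 W/(m·K)

Using the resistance-network approach (series):
R_brass = L/(kA) = 0.0033/(124×36.9) = 7.212×10^-7 K/W
R_carbon steel = L/(kA) = 0.0009/(45.9×36.9) = 5.314×10^-7 K/W
Sum of known resistances R_other = 1.253×10^-6 K/W
Total R = ΔT/Q = 140/3530 = 0.03966 K/W
R_ceramic-fibre blanket = R_total − R_other = 0.03966 K/W
k = L/(R·A) = 0.125/(0.03966×36.9)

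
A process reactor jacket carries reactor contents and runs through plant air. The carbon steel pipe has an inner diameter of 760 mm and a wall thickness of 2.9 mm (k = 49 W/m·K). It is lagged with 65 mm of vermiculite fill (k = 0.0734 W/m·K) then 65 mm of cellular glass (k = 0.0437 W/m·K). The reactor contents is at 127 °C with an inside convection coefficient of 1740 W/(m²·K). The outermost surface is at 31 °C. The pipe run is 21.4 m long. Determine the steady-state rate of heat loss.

Q ≈ 2460 W

Treating each annulus and film as a series resistance:
R_inner film = 1/(h_i·2πr₁L) = 1/(1740×2π×0.38×21.4) = 1.125×10^-5 K/W
R_carbon steel pipe wall = ln(382.9/380)/(2π×49×21.4) = 1.154×10^-6 K/W
R_vermiculite fill = ln(447.9/382.9)/(2π×0.0734×21.4) = 0.01589 K/W
R_cellular glass = ln(512.9/447.9)/(2π×0.0437×21.4) = 0.02306 K/W
R_total = 0.03896 K/W
Q = ΔT/R_total = 96/0.03896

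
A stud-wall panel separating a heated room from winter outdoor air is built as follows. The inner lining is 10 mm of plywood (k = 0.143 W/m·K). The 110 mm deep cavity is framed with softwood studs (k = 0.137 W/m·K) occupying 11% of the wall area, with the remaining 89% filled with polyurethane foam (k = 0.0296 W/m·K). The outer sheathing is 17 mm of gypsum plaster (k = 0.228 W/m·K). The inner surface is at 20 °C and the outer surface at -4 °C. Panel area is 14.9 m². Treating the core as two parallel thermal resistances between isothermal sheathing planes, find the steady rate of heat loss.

Q ≈ 128 W

Sheathing layers in series; stud and cavity paths in parallel between them.
R_inner = 0.01/(0.143×14.9) = 0.004693 K/W
R_stud  = 0.11/(0.137×0.11×14.9) = 0.4899 K/W
R_cav   = 0.11/(0.0296×0.89×14.9) = 0.2802 K/W
1/R_core = 1/R_stud + 1/R_cav → R_core = 0.1783 K/W
R_outer = 0.017/(0.228×14.9) = 0.005004 K/W
R_total = 0.188 K/W
Q = ΔT/R_total = 24/0.188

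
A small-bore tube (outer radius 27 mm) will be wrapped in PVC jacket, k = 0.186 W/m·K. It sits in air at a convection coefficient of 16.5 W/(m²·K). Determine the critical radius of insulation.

For a cylinder r_cr = k/h = 0.186/16.5
r_cr = 11.3 mm; since the bare radius (27 mm) is above r_cr, any added insulation will reduce heat loss.

r_cr ≈ 11.3 mm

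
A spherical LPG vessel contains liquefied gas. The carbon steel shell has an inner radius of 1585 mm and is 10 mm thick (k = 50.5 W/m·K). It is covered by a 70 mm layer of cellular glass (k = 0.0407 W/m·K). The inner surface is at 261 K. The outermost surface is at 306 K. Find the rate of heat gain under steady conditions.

Q ≈ 873 W

For a spherical shell R = (1/r₁ − 1/r₂)/(4πk); film R = 1/(h·4πr²). In series:
R_carbon steel shell = (1/1.585 − 1/1.595)/(4π×50.5) = 6.233×10^-6 K/W
R_cellular glass = (1/1.595 − 1/1.665)/(4π×0.0407) = 0.05154 K/W
R_total = 0.05154 K/W
Q = ΔT/R_total = 45/0.05154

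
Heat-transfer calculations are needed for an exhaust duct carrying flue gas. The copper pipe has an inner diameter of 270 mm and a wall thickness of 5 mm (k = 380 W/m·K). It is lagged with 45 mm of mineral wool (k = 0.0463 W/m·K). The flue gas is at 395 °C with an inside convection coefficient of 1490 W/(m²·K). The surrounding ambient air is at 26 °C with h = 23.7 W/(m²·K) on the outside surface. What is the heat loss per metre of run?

q′ ≈ 371 W/m

Per-layer cylindrical resistances, series-summed:
R_inner film = 1/(h_i·2πr₁L) = 1/(1490×2π×0.135×1) = 7.912×10^-4 K/W
R_copper pipe wall = ln(140/135)/(2π×380×1) = 1.523×10^-5 K/W
R_mineral wool = ln(185/140)/(2π×0.0463×1) = 0.9581 K/W
R_outer film = 1/(h_o·2πr_oL) = 1/(23.7×2π×0.185×1) = 0.0363 K/W
R_total = 0.9952 K/W
Q = ΔT/R_total = 369/0.9952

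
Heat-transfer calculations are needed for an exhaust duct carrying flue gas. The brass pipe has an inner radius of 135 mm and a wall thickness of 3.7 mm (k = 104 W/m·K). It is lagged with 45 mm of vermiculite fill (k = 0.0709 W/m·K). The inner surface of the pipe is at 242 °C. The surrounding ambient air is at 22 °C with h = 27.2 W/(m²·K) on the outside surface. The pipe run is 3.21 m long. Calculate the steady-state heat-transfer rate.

Q ≈ 1070 W

Per-layer cylindrical resistances, series-summed:
R_brass pipe wall = ln(138.7/135)/(2π×104×3.21) = 1.289×10^-5 K/W
R_vermiculite fill = ln(183.7/138.7)/(2π×0.0709×3.21) = 0.1965 K/W
R_outer film = 1/(h_o·2πr_oL) = 1/(27.2×2π×0.1837×3.21) = 0.009923 K/W
R_total = 0.2064 K/W
Q = ΔT/R_total = 220/0.2064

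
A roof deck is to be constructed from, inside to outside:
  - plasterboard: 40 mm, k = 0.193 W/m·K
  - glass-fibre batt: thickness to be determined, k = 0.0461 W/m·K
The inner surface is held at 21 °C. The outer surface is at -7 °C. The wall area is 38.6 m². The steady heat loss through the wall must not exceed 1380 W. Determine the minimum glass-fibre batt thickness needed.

Model the wall as resistances in series:
R_plasterboard = L/(kA) = 0.04/(0.193×38.6) = 0.005369 K/W
Sum of the known resistances R_other = 0.005369 K/W
Required total resistance R_tot = ΔT/Q_allow = 28/1380 = 0.02029 K/W
R_glass-fibre batt = R_tot − R_other = 0.01492 K/W
L = R·k·A = 0.01492×0.0461×38.6

L ≈ 26.6 mm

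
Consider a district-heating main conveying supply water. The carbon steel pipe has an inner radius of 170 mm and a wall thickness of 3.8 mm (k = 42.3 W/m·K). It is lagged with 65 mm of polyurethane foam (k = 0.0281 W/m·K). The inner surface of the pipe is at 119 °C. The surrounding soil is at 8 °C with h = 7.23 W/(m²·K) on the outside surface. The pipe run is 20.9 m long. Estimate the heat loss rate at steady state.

Radial resistances (cylindrical: R_cond = ln(r_o/r_i)/(2πkL), R_conv = 1/(h·2πrL)):
R_carbon steel pipe wall = ln(173.8/170)/(2π×42.3×20.9) = 3.98×10^-6 K/W
R_polyurethane foam = ln(238.8/173.8)/(2π×0.0281×20.9) = 0.0861 K/W
R_outer film = 1/(h_o·2πr_oL) = 1/(7.23×2π×0.2388×20.9) = 0.004411 K/W
R_total = 0.09052 K/W
Q = ΔT/R_total = 111/0.09052

Q ≈ 1230 W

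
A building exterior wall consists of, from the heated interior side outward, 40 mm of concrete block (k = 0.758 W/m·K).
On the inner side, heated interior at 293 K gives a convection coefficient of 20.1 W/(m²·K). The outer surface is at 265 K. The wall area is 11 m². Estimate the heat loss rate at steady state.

Using the resistance-network approach (series):
R_inner film = 1/(h_i·A) = 1/(20.1×11) = 0.004523 K/W
R_concrete block = L/(kA) = 0.04/(0.758×11) = 0.004797 K/W
R_total = 0.00932 K/W
Q = ΔT / R_total = 28 / 0.00932

Q ≈ 3000 W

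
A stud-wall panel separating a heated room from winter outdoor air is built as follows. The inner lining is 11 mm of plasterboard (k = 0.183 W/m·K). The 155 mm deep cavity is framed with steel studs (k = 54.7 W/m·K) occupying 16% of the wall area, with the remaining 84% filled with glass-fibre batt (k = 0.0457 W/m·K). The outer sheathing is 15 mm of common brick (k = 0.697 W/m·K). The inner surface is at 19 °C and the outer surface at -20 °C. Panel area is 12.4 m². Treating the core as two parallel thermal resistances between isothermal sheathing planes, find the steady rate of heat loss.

Q ≈ 4870 W

Sheathing layers in series; stud and cavity paths in parallel between them.
R_inner = 0.011/(0.183×12.4) = 0.004848 K/W
R_stud  = 0.155/(54.7×0.16×12.4) = 0.001428 K/W
R_cav   = 0.155/(0.0457×0.84×12.4) = 0.3256 K/W
1/R_core = 1/R_stud + 1/R_cav → R_core = 0.001422 K/W
R_outer = 0.015/(0.697×12.4) = 0.001736 K/W
R_total = 0.008005 K/W
Q = ΔT/R_total = 39/0.008005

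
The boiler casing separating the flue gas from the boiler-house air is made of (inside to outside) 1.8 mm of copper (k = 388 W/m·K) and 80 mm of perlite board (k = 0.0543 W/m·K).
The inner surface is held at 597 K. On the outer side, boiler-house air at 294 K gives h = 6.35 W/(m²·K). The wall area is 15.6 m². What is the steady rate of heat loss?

Thermal resistances in series:
R_copper = L/(kA) = 0.0018/(388×15.6) = 2.974×10^-7 K/W
R_perlite board = L/(kA) = 0.08/(0.0543×15.6) = 0.09444 K/W
R_outer film = 1/(h_o·A) = 1/(6.35×15.6) = 0.01009 K/W
R_total = 0.1045 K/W
Q = ΔT / R_total = 303 / 0.1045

Q ≈ 2900 W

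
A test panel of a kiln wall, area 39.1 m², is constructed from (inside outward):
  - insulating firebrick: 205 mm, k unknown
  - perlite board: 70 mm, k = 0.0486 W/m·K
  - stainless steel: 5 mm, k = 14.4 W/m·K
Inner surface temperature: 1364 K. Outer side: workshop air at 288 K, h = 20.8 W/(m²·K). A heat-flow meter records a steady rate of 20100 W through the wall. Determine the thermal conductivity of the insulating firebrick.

Series thermal resistances:
R_perlite board = L/(kA) = 0.07/(0.0486×39.1) = 0.03684 K/W
R_stainless steel = L/(kA) = 0.005/(14.4×39.1) = 8.88×10^-6 K/W
R_outer film = 1/(h_o·A) = 1/(20.8×39.1) = 0.00123 K/W
Sum of known resistances R_other = 0.03808 K/W
Total R = ΔT/Q = 1076/20100 = 0.05353 K/W
R_insulating firebrick = R_total − R_other = 0.01546 K/W
k = L/(R·A) = 0.205/(0.01546×39.1)

k ≈ 0.339 W/(m·K)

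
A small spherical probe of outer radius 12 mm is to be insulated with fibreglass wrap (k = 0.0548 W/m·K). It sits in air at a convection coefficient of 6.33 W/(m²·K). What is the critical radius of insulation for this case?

For a sphere r_cr = 2k/h = 2×0.0548/6.33
r_cr = 17.3 mm; since the bare radius (12 mm) is below r_cr, adding a thin layer of insulation will *increase* heat loss.

r_cr ≈ 17.3 mm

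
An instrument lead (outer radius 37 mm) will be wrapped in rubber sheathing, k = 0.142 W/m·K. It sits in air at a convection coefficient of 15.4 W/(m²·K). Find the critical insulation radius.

r_cr ≈ 9.22 mm

For a cylinder r_cr = k/h = 0.142/15.4
r_cr = 9.22 mm; since the bare radius (37 mm) is above r_cr, any added insulation will reduce heat loss.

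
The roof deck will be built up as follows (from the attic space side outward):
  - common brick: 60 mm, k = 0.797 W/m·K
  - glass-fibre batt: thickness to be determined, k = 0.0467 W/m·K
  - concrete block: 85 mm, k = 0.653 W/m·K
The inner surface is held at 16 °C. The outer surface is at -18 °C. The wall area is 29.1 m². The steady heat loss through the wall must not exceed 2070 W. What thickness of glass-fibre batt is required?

Using the resistance-network approach (series):
R_common brick = L/(kA) = 0.06/(0.797×29.1) = 0.002587 K/W
R_concrete block = L/(kA) = 0.085/(0.653×29.1) = 0.004473 K/W
Sum of the known resistances R_other = 0.00706 K/W
Required total resistance R_tot = ΔT/Q_allow = 34/2070 = 0.01643 K/W
R_glass-fibre batt = R_tot − R_other = 0.009365 K/W
L = R·k·A = 0.009365×0.0467×29.1

L ≈ 12.7 mm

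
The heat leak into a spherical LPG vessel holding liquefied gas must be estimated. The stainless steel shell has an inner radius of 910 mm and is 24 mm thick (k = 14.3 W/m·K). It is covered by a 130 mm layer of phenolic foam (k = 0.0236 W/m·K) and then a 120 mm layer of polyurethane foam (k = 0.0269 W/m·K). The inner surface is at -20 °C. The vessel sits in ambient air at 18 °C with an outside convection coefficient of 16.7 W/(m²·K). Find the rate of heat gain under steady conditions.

Each spherical layer contributes R = (1/r_i − 1/r_o)/(4πk):
R_stainless steel shell = (1/0.91 − 1/0.934)/(4π×14.3) = 1.571×10^-4 K/W
R_phenolic foam = (1/0.934 − 1/1.064)/(4π×0.0236) = 0.4411 K/W
R_polyurethane foam = (1/1.064 − 1/1.184)/(4π×0.0269) = 0.2818 K/W
R_outer film = 1/(h·4πr_o²) = 1/(16.7×4π×1.184²) = 0.003399 K/W
R_total = 0.7264 K/W
Q = ΔT/R_total = 38/0.7264

Q ≈ 52.3 W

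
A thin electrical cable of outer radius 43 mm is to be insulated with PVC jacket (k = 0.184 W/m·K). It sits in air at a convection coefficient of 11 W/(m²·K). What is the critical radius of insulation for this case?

r_cr ≈ 16.7 mm

For a cylinder r_cr = k/h = 0.184/11
r_cr = 16.7 mm; since the bare radius (43 mm) is above r_cr, any added insulation will reduce heat loss.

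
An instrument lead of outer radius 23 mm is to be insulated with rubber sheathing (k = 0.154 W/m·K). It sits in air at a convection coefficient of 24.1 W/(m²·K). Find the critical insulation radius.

For a cylinder r_cr = k/h = 0.154/24.1
r_cr = 6.39 mm; since the bare radius (23 mm) is above r_cr, any added insulation will reduce heat loss.

r_cr ≈ 6.39 mm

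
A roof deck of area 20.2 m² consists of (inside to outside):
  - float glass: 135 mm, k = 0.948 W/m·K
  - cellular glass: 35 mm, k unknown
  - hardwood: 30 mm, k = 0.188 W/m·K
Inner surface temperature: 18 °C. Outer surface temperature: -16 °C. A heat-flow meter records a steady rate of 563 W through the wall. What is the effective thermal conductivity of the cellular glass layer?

Series thermal resistances:
R_float glass = L/(kA) = 0.135/(0.948×20.2) = 0.00705 K/W
R_hardwood = L/(kA) = 0.03/(0.188×20.2) = 0.0079 K/W
Sum of known resistances R_other = 0.01495 K/W
Total R = ΔT/Q = 34/563 = 0.06039 K/W
R_cellular glass = R_total − R_other = 0.04544 K/W
k = L/(R·A) = 0.035/(0.04544×20.2)

k ≈ 0.0381 W/(m·K)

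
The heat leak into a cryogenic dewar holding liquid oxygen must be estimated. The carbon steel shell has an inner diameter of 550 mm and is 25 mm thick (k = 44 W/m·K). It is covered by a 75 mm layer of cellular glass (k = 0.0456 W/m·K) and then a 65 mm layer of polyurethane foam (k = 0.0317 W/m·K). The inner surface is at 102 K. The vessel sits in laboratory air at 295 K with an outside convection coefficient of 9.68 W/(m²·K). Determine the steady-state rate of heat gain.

Radial (spherical) resistances in series:
R_carbon steel shell = (1/0.275 − 1/0.3)/(4π×44) = 5.481×10^-4 K/W
R_cellular glass = (1/0.3 − 1/0.375)/(4π×0.0456) = 1.163 K/W
R_polyurethane foam = (1/0.375 − 1/0.44)/(4π×0.0317) = 0.9889 K/W
R_outer film = 1/(h·4πr_o²) = 1/(9.68×4π×0.44²) = 0.04246 K/W
R_total = 2.195 K/W
Q = ΔT/R_total = 193/2.195

Q ≈ 87.9 W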